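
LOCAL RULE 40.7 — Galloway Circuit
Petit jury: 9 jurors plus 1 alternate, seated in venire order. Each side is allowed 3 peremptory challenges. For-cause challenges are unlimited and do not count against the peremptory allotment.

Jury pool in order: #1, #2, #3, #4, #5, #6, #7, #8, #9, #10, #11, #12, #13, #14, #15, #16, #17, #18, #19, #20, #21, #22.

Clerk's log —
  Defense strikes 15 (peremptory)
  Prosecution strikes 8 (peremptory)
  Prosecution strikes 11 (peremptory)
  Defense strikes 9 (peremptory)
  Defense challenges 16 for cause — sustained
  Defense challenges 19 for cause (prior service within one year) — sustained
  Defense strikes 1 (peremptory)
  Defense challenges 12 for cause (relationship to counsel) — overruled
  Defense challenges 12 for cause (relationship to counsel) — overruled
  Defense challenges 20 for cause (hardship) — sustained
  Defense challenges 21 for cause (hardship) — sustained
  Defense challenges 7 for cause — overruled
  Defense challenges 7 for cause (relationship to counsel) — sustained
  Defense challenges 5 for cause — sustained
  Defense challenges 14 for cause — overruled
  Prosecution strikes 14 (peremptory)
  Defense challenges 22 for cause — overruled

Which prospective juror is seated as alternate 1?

Removed: #1, #5, #7, #8, #9, #11, #14, #15, #16, #19, #20, #21. (#12, #22 stay — for-cause denied.)
Seating in order: seats 1–9 → #2, #3, #4, #6, #10, #12, #13, #17, #18; alternates → #22.
So alternate 1 is #22.

22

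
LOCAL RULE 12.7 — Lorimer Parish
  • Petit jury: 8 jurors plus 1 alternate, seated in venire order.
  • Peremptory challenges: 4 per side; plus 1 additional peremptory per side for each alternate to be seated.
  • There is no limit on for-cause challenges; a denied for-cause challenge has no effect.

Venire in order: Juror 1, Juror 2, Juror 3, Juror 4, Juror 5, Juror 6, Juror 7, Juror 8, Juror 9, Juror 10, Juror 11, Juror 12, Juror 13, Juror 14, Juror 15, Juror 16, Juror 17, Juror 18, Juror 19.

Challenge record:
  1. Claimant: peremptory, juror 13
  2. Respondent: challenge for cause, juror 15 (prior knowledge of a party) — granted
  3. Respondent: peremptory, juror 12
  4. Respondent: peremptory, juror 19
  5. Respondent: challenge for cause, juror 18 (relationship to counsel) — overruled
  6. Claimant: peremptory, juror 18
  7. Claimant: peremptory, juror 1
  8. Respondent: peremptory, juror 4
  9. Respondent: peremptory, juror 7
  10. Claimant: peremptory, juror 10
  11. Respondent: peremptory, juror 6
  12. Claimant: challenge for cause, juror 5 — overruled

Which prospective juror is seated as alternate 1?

Removed: #1, #4, #6, #7, #10, #12, #13, #15, #18, #19. (#5 stays — for-cause denied.)
Seating in order: seats 1–8 → #2, #3, #5, #8, #9, #11, #14, #16; alternates → #17.
So alternate 1 is #17.

17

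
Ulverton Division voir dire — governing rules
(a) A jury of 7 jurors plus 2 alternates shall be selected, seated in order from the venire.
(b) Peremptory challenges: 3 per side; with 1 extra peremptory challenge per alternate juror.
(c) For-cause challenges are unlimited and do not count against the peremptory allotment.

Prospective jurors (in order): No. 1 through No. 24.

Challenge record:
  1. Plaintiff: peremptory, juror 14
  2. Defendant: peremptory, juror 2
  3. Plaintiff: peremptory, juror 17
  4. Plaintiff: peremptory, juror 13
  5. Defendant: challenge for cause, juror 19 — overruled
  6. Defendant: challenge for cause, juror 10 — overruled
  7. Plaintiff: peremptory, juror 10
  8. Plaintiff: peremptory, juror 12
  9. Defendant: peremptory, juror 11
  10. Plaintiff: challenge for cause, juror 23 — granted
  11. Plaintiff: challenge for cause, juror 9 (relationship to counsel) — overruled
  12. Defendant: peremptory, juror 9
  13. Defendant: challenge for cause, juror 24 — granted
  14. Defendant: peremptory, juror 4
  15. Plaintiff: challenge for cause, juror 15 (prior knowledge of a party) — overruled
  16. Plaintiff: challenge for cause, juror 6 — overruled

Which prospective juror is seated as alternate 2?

Removed: #2, #4, #9, #10, #11, #12, #13, #14, #17, #23, #24. (#6, #15, #19 stay — for-cause denied.)
Seating in order: seats 1–7 → #1, #3, #5, #6, #7, #8, #15; alternates → #16, #18.
So alternate 2 is #18.

18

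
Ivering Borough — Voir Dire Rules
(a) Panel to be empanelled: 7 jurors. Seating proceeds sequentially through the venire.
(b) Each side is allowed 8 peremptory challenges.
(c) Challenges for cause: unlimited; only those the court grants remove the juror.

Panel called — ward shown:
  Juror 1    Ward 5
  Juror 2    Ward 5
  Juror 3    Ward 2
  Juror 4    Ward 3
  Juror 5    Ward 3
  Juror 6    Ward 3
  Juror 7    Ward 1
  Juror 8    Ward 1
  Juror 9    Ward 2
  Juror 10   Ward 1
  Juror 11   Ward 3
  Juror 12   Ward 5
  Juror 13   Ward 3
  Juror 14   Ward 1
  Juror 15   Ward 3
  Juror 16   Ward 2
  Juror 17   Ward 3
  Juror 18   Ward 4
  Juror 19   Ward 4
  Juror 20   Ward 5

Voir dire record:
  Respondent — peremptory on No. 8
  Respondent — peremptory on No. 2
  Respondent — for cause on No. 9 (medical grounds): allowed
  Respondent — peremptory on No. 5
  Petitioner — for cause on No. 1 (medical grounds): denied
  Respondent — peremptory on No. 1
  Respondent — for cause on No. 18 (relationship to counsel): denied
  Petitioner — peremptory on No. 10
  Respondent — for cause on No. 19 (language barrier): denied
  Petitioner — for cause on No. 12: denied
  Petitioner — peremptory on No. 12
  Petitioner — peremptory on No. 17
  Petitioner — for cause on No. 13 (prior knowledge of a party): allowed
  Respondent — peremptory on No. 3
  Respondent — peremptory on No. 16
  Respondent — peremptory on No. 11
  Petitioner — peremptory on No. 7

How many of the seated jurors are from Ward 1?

Removed: #1, #2, #3, #5, #7, #8, #9, #10, #11, #12, #13, #16, #17.
Seated jurors 1–7: #4, #6, #14, #15, #18, #19, #20.
Of those, in Ward 1: #14 → 1.

1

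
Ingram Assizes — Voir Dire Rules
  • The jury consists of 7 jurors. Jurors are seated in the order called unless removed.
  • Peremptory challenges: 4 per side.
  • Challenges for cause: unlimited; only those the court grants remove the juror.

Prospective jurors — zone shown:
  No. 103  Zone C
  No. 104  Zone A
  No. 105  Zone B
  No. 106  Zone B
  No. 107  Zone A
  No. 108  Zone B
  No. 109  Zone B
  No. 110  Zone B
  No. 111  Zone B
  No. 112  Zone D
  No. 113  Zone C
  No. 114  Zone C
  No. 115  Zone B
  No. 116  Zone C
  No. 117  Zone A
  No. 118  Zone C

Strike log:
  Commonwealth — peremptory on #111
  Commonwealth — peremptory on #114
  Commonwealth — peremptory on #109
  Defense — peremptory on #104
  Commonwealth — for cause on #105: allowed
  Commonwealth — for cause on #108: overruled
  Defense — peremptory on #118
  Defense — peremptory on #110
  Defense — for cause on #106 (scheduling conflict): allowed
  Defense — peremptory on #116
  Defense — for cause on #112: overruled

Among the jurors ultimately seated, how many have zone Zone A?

Removed: #104, #105, #106, #109, #110, #111, #114, #116, #118.
Seated jurors 1–7: #103, #107, #108, #112, #113, #115, #117.
Of those, in Zone A: #107, #117 → 2.

2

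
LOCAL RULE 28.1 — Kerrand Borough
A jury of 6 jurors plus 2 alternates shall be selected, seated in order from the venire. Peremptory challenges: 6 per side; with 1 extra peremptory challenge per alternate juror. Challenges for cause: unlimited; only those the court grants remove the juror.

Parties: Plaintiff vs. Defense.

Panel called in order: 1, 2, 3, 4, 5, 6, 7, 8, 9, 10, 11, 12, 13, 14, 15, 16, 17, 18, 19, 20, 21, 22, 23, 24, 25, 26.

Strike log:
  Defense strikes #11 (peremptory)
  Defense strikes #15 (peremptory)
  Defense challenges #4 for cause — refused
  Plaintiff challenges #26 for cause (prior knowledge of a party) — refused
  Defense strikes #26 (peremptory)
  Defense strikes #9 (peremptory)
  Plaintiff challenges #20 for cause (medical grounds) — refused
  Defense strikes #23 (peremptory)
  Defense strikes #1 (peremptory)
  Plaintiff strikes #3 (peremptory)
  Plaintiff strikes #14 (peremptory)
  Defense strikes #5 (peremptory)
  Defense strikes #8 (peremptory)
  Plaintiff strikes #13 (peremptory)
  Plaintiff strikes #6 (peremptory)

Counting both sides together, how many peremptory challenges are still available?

4

Plaintiff allotment: 6 base + 1 × 2 alternates = 8. Defense allotment: 6 base + 1 × 2 alternates = 8.
Plaintiff peremptories used: #3, #14, #13, #6 — 4 (for-cause on #26, #20 don't count).
Defense peremptories used: #11, #15, #26, #9, #23, #1, #5, #8 — 8 (the for-cause on #4 doesn't count).
Remaining: (8 − 4) + (8 − 8) = 4.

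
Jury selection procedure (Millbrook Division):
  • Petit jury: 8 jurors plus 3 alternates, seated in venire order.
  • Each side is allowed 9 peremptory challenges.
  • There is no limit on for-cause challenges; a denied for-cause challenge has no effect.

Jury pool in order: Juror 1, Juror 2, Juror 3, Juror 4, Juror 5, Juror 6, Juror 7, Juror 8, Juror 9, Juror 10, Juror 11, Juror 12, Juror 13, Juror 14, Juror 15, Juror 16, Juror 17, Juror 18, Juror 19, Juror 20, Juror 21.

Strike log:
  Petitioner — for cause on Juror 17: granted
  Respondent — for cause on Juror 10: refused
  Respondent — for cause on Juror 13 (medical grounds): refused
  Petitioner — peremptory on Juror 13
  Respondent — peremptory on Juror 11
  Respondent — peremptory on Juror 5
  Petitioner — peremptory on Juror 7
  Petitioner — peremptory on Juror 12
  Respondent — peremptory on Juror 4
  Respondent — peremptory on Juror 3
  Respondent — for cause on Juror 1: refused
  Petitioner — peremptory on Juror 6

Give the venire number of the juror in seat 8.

Removed: #3, #4, #5, #6, #7, #11, #12, #13, #17. (#1, #10 stay — for-cause denied.)
Filling seats in venire order through position 8: #1, #2, #8, #9, #10, #14, #15, #16.
So seat 8 is #16.

16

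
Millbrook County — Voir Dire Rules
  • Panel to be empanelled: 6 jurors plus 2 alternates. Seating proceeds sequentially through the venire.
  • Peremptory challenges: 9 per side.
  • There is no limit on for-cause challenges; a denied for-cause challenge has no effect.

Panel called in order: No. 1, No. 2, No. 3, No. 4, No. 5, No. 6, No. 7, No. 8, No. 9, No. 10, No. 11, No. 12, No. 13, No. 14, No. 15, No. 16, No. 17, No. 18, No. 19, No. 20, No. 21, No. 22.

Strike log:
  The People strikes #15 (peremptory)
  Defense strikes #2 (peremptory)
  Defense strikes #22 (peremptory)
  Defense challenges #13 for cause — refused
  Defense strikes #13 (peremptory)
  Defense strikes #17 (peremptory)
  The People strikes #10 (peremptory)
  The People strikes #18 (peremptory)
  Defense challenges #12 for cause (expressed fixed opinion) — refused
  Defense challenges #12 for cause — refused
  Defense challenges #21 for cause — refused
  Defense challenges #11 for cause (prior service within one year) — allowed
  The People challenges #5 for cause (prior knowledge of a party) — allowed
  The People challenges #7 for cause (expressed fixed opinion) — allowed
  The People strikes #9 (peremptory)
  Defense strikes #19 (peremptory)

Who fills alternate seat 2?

16

Removed: #2, #5, #7, #9, #10, #11, #13, #15, #17, #18, #19, #22. (#12, #21 stay — for-cause denied.)
Seating in order: seats 1–6 → #1, #3, #4, #6, #8, #12; alternates → #14, #16.
So alternate 2 is #16.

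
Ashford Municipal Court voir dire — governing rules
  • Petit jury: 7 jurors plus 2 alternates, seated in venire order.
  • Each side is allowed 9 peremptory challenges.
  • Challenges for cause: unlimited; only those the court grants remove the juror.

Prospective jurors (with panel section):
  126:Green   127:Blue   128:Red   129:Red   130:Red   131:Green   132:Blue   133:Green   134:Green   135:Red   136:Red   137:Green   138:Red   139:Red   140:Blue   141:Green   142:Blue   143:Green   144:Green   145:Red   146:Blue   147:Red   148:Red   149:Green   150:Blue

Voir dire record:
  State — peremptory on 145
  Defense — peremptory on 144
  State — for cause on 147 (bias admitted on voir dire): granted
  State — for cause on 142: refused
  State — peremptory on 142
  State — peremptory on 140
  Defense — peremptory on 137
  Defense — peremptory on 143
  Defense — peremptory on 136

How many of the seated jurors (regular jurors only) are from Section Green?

Removed: #136, #137, #140, #142, #143, #144, #145, #147.
Seated jurors 1–7: #126, #127, #128, #129, #130, #131, #132 (alternates #133, #134 not counted).
Of those, in Section Green: #126, #131 → 2.

2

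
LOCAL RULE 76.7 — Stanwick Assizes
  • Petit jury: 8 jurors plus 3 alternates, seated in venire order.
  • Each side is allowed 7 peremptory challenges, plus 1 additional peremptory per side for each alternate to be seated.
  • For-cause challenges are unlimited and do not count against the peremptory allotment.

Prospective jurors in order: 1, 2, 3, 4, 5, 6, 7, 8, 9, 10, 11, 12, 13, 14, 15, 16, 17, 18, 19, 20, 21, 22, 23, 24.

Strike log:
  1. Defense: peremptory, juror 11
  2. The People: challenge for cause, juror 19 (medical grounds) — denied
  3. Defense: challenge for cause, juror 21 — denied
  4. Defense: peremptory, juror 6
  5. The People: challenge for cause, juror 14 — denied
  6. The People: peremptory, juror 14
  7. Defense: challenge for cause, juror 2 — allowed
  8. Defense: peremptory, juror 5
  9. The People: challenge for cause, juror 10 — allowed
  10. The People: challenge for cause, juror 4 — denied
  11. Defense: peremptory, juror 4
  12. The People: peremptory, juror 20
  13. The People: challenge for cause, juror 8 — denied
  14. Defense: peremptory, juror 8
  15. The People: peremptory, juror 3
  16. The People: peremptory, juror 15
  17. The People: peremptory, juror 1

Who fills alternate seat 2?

22

Removed: #1, #2, #3, #4, #5, #6, #8, #10, #11, #14, #15, #20. (#19, #21 stay — for-cause denied.)
Filling seats in venire order through position 10: #7, #9, #12, #13, #16, #17, #18, #19, #21, #22.
So alternate 2 is #22.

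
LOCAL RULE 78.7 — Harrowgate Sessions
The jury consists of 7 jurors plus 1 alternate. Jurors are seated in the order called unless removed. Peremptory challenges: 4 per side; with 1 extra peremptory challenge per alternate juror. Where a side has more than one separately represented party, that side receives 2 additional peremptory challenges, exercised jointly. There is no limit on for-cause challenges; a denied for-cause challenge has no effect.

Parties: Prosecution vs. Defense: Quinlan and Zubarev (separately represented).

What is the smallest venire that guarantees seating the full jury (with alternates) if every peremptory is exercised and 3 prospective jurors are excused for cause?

23

Seats to fill: 7 + 1 alternates = 8.
Peremptories — Prosecution: 4 + 1×1 = 5; Defense: 4 + 1×1 + 2 = 7; total 12.
For-cause removals: 3.
Minimum venire: 8 + 12 + 3 = 23.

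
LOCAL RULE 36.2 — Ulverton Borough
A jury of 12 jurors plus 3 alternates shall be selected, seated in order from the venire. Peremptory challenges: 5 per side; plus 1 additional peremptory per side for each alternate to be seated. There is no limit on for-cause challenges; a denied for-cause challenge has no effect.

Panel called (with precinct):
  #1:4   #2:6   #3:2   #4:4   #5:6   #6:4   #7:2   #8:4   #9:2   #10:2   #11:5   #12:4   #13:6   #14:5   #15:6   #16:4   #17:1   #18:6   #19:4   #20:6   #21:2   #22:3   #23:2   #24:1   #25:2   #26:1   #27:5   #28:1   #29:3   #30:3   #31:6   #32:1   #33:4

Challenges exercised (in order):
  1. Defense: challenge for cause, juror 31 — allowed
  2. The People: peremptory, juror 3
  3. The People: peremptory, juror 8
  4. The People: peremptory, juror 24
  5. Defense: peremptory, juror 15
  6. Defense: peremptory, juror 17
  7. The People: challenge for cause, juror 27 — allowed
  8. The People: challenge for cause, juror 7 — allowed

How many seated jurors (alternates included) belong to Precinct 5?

2

Removed: #3, #7, #8, #15, #17, #24, #27, #31.
Seated (15 incl. alternates): #1, #2, #4, #5, #6, #9, #10, #11, #12, #13, #14, #16, #18, #19, #20.
Of those, in Precinct 5: #11, #14 → 2.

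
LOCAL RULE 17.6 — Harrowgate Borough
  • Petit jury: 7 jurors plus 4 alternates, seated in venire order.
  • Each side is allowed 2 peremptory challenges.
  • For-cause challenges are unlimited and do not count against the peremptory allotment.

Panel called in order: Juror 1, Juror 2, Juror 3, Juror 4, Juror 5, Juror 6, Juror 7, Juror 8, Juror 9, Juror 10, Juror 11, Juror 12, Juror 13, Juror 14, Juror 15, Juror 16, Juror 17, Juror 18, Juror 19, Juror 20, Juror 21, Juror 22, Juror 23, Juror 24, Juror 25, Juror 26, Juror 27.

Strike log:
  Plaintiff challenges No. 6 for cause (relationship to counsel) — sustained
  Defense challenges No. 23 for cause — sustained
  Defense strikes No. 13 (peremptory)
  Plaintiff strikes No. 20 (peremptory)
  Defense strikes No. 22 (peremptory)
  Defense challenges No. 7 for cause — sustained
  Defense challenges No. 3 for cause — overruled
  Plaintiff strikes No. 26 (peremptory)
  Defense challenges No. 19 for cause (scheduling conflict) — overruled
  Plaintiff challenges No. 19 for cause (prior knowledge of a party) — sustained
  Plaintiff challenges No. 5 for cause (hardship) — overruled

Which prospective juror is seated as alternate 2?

Removed: #6, #7, #13, #19, #20, #22, #23, #26. (#3, #5 stay — for-cause denied.)
Seating in order: seats 1–7 → #1, #2, #3, #4, #5, #8, #9; alternates → #10, #11, #12, #14.
So alternate 2 is #11.

11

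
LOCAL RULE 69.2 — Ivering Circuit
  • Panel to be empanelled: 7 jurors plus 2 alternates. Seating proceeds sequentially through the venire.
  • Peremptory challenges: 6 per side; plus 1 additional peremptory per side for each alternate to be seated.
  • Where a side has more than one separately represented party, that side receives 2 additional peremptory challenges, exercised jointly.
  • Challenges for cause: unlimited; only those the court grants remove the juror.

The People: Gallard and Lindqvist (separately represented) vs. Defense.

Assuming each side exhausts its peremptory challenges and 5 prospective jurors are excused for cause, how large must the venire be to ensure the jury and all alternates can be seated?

Seats to fill: 7 + 2 alternates = 9.
Peremptories — The People: 6 + 1×2 + 2 = 10; Defense: 6 + 1×2 = 8; total 18.
For-cause removals: 5.
Minimum venire: 9 + 18 + 5 = 32.

32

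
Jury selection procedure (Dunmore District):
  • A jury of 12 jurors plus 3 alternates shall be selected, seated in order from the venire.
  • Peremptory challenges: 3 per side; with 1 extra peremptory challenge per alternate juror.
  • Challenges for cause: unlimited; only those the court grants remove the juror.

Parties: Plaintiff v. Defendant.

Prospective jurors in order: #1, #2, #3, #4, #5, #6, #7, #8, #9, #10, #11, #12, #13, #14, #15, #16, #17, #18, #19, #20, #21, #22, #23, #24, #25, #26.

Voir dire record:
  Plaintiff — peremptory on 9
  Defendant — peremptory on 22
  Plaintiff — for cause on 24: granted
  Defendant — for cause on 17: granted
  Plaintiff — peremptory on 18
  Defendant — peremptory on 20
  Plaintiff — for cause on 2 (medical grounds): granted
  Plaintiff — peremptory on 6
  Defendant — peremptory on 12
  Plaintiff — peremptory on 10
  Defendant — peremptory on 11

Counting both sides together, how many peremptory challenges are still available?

4

Plaintiff allotment: 3 base + 1 × 3 alternates = 6. Defendant allotment: 3 base + 1 × 3 alternates = 6.
Plaintiff peremptories used: #9, #18, #6, #10 — 4 (for-cause on #24, #2 don't count).
Defendant peremptories used: #22, #20, #12, #11 — 4 (the for-cause on #17 doesn't count).
Remaining: (6 − 4) + (6 − 4) = 4.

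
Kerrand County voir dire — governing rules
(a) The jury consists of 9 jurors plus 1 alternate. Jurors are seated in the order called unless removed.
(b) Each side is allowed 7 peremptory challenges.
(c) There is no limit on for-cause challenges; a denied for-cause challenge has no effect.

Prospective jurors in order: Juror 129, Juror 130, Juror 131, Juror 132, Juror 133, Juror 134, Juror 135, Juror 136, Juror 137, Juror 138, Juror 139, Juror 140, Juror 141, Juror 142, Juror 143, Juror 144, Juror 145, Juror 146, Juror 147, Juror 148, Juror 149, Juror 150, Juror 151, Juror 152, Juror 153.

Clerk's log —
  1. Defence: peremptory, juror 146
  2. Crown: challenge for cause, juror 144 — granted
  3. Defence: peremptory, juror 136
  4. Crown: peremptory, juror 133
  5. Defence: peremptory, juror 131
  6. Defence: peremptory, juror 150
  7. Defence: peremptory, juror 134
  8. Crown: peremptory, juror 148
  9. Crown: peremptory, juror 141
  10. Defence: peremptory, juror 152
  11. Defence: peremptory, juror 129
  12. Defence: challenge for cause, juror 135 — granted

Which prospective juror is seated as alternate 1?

Removed: #129, #131, #133, #134, #135, #136, #141, #144, #146, #148, #150, #152.
Seating in order: seats 1–9 → #130, #132, #137, #138, #139, #140, #142, #143, #145; alternates → #147.
So alternate 1 is #147.

147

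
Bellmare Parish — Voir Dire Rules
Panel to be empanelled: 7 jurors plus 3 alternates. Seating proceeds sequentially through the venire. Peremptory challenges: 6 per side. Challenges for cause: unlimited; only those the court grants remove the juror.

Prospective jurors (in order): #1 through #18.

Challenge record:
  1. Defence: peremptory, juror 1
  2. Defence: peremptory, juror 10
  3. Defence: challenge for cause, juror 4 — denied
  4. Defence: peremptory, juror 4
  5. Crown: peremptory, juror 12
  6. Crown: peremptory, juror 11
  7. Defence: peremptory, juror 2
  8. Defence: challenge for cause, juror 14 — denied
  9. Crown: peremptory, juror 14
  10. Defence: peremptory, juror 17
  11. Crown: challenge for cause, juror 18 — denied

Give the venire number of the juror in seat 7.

13

Removed: #1, #2, #4, #10, #11, #12, #14, #17. (#18 stays — for-cause denied.)
Seating in order: seats 1–7 → #3, #5, #6, #7, #8, #9, #13; alternates → #15, #16, #18.
So seat 7 is #13.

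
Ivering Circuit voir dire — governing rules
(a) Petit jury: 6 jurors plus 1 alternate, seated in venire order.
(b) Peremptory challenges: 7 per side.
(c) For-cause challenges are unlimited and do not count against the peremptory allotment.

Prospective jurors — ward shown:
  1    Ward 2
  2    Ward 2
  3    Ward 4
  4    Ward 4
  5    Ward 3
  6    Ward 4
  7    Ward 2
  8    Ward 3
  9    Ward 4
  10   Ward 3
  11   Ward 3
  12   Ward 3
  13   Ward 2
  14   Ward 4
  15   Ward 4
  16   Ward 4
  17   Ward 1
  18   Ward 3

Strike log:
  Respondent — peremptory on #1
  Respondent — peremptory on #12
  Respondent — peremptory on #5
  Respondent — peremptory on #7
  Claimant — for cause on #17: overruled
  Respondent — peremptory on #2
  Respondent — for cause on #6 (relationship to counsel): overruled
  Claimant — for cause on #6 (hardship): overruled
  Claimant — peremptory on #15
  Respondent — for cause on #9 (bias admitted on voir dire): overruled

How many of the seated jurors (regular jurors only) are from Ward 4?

Removed: #1, #2, #5, #7, #12, #15.
Seated jurors 1–6: #3, #4, #6, #8, #9, #10 (alternates #11 not counted).
Of those, in Ward 4: #3, #4, #6, #9 → 4.

4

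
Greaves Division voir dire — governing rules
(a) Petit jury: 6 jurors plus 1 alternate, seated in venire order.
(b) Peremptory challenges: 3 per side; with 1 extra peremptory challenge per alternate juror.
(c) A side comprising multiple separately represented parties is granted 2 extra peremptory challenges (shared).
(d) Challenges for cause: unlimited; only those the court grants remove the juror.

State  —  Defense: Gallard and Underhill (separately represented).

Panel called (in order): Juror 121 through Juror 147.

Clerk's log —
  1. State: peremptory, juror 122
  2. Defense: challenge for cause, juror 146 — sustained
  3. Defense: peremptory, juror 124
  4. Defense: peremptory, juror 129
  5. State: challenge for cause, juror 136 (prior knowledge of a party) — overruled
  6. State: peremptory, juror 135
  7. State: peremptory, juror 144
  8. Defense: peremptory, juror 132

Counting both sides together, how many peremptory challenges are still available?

State allotment: 3 base + 1 × 1 alternate = 4. Defense allotment: 3 base + 1 × 1 alternate + 2 multi-party = 6.
State peremptories used: #122, #135, #144 — 3 (the for-cause on #136 doesn't count).
Defense peremptories used: #124, #129, #132 — 3 (the for-cause on #146 doesn't count).
Remaining: (4 − 3) + (6 − 3) = 4.

4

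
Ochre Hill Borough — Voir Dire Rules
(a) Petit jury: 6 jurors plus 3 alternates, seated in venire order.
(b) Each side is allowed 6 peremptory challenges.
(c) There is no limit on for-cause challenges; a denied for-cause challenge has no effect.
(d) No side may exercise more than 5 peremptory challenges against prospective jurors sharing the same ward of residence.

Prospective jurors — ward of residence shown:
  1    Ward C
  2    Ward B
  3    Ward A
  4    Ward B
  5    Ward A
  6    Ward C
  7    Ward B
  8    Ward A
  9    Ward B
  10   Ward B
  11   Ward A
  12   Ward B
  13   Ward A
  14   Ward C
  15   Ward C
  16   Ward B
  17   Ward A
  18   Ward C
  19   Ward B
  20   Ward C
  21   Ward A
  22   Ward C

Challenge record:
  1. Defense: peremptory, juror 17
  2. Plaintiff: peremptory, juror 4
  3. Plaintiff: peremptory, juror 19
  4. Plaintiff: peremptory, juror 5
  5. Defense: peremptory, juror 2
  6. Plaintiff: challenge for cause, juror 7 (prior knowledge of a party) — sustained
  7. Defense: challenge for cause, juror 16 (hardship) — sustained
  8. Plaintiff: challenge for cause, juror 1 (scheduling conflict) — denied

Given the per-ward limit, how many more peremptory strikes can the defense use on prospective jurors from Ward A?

Defense peremptories so far: #17, #2 — 2 of 6 used, 4 left overall.
Against Ward A: #17 — 1 used; per-ward cap 5 leaves 4.
Binding limit: min(4, 4) = 4.

4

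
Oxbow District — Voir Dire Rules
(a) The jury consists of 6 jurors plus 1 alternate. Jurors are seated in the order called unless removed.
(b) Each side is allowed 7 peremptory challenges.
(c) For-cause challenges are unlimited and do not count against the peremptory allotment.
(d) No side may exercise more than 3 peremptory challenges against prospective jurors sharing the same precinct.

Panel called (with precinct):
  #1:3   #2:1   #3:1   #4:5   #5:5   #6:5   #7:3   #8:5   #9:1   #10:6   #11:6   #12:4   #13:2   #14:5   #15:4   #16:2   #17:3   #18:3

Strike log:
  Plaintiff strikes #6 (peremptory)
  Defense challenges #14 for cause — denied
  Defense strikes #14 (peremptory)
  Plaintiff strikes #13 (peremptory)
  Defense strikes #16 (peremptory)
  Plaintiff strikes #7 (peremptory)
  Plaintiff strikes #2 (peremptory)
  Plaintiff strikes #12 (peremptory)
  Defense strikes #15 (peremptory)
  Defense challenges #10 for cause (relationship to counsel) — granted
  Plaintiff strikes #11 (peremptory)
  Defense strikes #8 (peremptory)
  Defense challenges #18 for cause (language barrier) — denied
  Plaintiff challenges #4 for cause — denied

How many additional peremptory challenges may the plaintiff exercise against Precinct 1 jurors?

Plaintiff peremptories so far: #6, #13, #7, #2, #12, #11 — 6 of 7 used, 1 left overall.
Against Precinct 1: #2 — 1 used; per-precinct cap 3 leaves 2.
Binding limit: min(1, 2) = 1.

1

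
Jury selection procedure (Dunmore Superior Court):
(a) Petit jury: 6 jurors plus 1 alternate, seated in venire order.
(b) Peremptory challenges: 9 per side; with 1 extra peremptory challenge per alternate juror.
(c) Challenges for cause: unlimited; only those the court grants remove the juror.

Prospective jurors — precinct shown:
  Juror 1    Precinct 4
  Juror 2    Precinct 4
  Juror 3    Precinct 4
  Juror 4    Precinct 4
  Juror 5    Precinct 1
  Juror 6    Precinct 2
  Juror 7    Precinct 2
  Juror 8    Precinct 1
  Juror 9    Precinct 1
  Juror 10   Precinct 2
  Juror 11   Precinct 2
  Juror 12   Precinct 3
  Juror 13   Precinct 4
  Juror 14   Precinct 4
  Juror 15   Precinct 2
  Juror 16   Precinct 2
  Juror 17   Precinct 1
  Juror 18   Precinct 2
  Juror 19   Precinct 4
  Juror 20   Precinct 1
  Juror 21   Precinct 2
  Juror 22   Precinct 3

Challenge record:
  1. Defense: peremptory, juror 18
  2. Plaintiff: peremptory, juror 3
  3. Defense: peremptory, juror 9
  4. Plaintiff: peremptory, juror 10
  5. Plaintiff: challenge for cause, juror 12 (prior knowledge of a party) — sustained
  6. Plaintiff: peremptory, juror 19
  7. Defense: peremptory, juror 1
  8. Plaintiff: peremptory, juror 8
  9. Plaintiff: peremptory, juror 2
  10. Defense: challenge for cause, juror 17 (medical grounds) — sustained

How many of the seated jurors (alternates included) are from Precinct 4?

3

Removed: #1, #2, #3, #8, #9, #10, #12, #17, #18, #19.
Seated (7 incl. alternates): #4, #5, #6, #7, #11, #13, #14.
Of those, in Precinct 4: #4, #13, #14 → 3.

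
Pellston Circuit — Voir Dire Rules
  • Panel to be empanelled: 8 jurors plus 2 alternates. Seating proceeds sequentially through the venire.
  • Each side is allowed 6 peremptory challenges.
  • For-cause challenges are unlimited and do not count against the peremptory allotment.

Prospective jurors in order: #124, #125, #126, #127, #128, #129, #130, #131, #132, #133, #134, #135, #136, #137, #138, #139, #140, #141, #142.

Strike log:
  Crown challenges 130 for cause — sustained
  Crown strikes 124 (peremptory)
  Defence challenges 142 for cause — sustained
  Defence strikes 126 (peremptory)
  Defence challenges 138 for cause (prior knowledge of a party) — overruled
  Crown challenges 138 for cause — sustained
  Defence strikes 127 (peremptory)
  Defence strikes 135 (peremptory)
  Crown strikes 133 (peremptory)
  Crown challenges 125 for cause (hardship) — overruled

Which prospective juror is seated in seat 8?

Removed: #124, #126, #127, #130, #133, #135, #138, #142. (#125 stays — for-cause denied.)
Seating in order: seats 1–8 → #125, #128, #129, #131, #132, #134, #136, #137; alternates → #139, #140.
So seat 8 is #137.

137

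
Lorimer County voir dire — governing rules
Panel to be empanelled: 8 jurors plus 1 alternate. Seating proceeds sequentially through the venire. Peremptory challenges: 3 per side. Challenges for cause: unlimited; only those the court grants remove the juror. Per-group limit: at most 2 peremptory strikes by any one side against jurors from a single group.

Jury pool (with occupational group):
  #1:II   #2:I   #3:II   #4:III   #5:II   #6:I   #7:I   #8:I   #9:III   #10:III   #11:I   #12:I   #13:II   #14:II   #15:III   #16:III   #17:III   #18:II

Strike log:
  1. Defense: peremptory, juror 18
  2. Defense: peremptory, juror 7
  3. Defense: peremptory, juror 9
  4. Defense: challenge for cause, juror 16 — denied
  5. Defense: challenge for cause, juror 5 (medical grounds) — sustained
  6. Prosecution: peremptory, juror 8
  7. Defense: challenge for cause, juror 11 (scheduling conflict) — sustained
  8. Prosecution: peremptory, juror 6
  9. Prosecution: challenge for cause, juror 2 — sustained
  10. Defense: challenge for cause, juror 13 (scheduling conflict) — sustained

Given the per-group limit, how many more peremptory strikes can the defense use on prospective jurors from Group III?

0

Defense peremptories so far: #18, #7, #9 — 3 of 3 used, 0 left overall.
Against Group III: #9 — 1 used; per-group cap 2 leaves 1.
Binding limit: min(0, 1) = 0.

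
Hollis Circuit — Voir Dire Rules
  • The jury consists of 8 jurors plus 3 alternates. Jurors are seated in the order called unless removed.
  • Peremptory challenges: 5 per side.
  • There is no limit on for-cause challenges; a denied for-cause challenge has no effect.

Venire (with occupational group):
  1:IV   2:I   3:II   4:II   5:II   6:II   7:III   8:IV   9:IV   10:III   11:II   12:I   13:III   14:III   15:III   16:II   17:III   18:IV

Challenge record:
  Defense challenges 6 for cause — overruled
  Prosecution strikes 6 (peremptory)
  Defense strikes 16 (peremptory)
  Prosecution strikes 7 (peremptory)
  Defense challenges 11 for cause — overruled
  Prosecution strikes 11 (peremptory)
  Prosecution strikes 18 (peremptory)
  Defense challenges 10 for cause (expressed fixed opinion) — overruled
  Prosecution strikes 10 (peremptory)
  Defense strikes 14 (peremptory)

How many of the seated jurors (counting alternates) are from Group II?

Removed: #6, #7, #10, #11, #14, #16, #18.
Seated (11 incl. alternates): #1, #2, #3, #4, #5, #8, #9, #12, #13, #15, #17.
Of those, in Group II: #3, #4, #5 → 3.

3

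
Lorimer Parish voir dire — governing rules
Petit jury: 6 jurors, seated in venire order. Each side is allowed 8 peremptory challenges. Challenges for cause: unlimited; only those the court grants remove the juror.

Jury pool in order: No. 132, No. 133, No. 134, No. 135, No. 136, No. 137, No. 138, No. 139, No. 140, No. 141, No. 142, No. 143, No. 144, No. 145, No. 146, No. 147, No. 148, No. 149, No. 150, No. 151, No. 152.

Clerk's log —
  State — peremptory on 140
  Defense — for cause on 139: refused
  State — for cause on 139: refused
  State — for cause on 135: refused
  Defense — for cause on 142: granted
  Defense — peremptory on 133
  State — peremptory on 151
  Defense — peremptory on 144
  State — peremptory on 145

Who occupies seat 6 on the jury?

138

Removed: #133, #140, #142, #144, #145, #151. (#135, #139 stay — for-cause denied.)
Filling seats in venire order through position 6: #132, #134, #135, #136, #137, #138.
So seat 6 is #138.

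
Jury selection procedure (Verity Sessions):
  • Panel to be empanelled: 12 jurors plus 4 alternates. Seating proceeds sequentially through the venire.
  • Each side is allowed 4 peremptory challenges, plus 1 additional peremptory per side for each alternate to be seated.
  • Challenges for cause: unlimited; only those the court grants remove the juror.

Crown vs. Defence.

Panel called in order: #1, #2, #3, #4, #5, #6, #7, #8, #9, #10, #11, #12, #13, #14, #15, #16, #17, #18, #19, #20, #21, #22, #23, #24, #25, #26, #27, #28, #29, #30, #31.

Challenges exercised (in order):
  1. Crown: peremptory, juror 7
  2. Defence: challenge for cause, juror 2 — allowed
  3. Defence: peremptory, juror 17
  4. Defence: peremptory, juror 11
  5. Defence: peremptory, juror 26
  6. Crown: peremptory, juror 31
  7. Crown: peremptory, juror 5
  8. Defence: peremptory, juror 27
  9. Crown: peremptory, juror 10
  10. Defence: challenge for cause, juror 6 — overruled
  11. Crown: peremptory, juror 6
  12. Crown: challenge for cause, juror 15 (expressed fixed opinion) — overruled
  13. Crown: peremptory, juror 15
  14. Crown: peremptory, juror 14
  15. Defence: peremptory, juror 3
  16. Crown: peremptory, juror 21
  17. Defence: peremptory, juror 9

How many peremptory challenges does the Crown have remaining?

Crown allotment: 4 base + 1 × 4 alternates = 8.
Crown peremptories used: #7, #31, #5, #10, #6, #15, #14, #21 — 8 (the for-cause on #15 doesn't count).
Remaining: 8 − 8 = 0.

0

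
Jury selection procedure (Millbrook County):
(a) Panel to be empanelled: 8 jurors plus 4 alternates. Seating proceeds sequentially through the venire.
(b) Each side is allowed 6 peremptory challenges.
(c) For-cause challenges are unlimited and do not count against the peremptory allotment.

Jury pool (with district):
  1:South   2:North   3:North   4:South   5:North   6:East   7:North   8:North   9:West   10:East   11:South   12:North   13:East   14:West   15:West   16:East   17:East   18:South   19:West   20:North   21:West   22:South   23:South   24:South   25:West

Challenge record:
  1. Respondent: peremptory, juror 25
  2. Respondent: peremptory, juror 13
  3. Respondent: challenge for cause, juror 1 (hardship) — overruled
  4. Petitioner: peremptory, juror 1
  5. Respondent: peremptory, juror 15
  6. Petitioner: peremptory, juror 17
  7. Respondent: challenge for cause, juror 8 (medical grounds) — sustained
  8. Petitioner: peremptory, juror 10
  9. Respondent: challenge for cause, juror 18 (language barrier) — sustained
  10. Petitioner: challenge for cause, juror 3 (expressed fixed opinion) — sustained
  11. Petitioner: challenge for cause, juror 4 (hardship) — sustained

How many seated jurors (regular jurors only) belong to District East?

Removed: #1, #3, #4, #8, #10, #13, #15, #17, #18, #25.
Seated jurors 1–8: #2, #5, #6, #7, #9, #11, #12, #14 (alternates #16, #19, #20, #21 not counted).
Of those, in District East: #6 → 1.

1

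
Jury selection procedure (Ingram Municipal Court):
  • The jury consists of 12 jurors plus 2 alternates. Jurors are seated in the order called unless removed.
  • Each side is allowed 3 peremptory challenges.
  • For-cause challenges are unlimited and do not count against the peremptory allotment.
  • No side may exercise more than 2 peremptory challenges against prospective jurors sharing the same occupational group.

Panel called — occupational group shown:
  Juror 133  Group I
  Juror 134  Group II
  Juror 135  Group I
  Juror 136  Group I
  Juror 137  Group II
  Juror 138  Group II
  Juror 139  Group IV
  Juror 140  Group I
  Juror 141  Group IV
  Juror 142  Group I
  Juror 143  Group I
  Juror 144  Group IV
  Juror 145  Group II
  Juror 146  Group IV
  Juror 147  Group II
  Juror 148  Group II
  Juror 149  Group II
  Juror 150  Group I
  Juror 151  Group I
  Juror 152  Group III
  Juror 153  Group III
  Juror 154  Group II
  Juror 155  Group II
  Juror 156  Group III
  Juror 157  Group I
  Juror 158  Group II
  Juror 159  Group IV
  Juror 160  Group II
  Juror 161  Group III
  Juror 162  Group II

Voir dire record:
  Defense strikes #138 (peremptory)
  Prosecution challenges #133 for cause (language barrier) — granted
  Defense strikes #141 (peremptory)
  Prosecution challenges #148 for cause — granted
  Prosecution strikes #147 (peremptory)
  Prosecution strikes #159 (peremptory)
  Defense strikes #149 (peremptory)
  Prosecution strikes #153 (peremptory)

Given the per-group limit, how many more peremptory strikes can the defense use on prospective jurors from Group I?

Defense peremptories so far: #138, #141, #149 — 3 of 3 used, 0 left overall.
Against Group I: none yet — per-group cap 2 leaves 2.
Binding limit: min(0, 2) = 0.

0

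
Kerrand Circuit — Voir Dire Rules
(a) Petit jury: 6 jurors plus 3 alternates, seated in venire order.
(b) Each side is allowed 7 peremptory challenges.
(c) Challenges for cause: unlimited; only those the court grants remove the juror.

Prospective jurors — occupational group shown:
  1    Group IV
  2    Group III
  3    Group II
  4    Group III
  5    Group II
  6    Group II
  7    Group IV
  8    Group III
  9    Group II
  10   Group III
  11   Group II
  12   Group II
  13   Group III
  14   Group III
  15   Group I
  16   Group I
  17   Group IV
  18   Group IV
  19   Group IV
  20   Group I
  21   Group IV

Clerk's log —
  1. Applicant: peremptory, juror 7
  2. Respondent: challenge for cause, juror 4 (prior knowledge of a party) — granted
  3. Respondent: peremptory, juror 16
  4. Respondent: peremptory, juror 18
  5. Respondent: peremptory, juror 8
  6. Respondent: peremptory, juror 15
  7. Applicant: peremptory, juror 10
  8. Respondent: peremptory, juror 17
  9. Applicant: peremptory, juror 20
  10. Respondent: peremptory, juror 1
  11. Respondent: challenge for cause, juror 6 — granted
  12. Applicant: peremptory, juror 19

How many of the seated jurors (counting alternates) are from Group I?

0

Removed: #1, #4, #6, #7, #8, #10, #15, #16, #17, #18, #19, #20.
Seated (9 incl. alternates): #2, #3, #5, #9, #11, #12, #13, #14, #21.
None of those are in Group I → 0.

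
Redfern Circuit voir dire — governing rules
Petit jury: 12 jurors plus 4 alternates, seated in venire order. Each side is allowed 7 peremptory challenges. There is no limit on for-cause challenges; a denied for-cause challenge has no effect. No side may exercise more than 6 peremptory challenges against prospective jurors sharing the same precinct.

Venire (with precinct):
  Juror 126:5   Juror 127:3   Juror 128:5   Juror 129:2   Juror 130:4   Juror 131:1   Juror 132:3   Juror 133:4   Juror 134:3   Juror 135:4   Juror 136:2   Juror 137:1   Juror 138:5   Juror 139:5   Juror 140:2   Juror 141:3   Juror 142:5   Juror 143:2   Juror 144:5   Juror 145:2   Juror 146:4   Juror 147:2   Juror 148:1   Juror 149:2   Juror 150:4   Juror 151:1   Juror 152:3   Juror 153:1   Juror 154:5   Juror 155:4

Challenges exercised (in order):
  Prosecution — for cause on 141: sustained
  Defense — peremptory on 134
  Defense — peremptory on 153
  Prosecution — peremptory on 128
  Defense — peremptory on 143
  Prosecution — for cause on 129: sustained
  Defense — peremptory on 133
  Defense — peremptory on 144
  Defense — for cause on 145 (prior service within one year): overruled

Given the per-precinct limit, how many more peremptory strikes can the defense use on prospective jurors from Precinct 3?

2

Defense peremptories so far: #134, #153, #143, #133, #144 — 5 of 7 used, 2 left overall.
Against Precinct 3: #134 — 1 used; per-precinct cap 6 leaves 5.
Binding limit: min(2, 5) = 2.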